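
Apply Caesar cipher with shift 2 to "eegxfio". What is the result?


Caesar cipher: shift "eegxfio" by 2
  'e' (pos 4) + 2 = pos 6 = 'g'
  'e' (pos 4) + 2 = pos 6 = 'g'
  'g' (pos 6) + 2 = pos 8 = 'i'
  'x' (pos 23) + 2 = pos 25 = 'z'
  'f' (pos 5) + 2 = pos 7 = 'h'
  'i' (pos 8) + 2 = pos 10 = 'k'
  'o' (pos 14) + 2 = pos 16 = 'q'
Result: ggizhkq

ggizhkq


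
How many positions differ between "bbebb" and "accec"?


Comparing "bbebb" and "accec" position by position:
  Position 0: 'b' vs 'a' => DIFFER
  Position 1: 'b' vs 'c' => DIFFER
  Position 2: 'e' vs 'c' => DIFFER
  Position 3: 'b' vs 'e' => DIFFER
  Position 4: 'b' vs 'c' => DIFFER
Positions that differ: 5

5


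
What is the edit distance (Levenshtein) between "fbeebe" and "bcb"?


Computing edit distance: "fbeebe" -> "bcb"
DP table:
           b    c    b
      0    1    2    3
  f   1    1    2    3
  b   2    1    2    2
  e   3    2    2    3
  e   4    3    3    3
  b   5    4    4    3
  e   6    5    5    4
Edit distance = dp[6][3] = 4

4


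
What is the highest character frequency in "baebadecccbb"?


Input: baebadecccbb
Character counts:
  'a': 2
  'b': 4
  'c': 3
  'd': 1
  'e': 2
Maximum frequency: 4

4


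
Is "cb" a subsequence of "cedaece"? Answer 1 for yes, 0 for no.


Check if "cb" is a subsequence of "cedaece"
Greedy scan:
  Position 0 ('c'): matches sub[0] = 'c'
  Position 1 ('e'): no match needed
  Position 2 ('d'): no match needed
  Position 3 ('a'): no match needed
  Position 4 ('e'): no match needed
  Position 5 ('c'): no match needed
  Position 6 ('e'): no match needed
Only matched 1/2 characters => not a subsequence

0


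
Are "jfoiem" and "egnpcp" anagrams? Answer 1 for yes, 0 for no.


Strings: "jfoiem", "egnpcp"
Sorted first:  efijmo
Sorted second: cegnpp
Differ at position 0: 'e' vs 'c' => not anagrams

0


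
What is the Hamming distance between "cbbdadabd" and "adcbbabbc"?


Comparing "cbbdadabd" and "adcbbabbc" position by position:
  Position 0: 'c' vs 'a' => differ
  Position 1: 'b' vs 'd' => differ
  Position 2: 'b' vs 'c' => differ
  Position 3: 'd' vs 'b' => differ
  Position 4: 'a' vs 'b' => differ
  Position 5: 'd' vs 'a' => differ
  Position 6: 'a' vs 'b' => differ
  Position 7: 'b' vs 'b' => same
  Position 8: 'd' vs 'c' => differ
Total differences (Hamming distance): 8

8


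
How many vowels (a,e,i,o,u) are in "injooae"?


Input: injooae
Checking each character:
  'i' at position 0: vowel (running total: 1)
  'n' at position 1: consonant
  'j' at position 2: consonant
  'o' at position 3: vowel (running total: 2)
  'o' at position 4: vowel (running total: 3)
  'a' at position 5: vowel (running total: 4)
  'e' at position 6: vowel (running total: 5)
Total vowels: 5

5


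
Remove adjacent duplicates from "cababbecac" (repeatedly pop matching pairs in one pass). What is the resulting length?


Input: cababbecac
Stack-based adjacent duplicate removal:
  Read 'c': push. Stack: c
  Read 'a': push. Stack: ca
  Read 'b': push. Stack: cab
  Read 'a': push. Stack: caba
  Read 'b': push. Stack: cabab
  Read 'b': matches stack top 'b' => pop. Stack: caba
  Read 'e': push. Stack: cabae
  Read 'c': push. Stack: cabaec
  Read 'a': push. Stack: cabaeca
  Read 'c': push. Stack: cabaecac
Final stack: "cabaecac" (length 8)

8


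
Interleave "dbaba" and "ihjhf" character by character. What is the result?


Interleaving "dbaba" and "ihjhf":
  Position 0: 'd' from first, 'i' from second => "di"
  Position 1: 'b' from first, 'h' from second => "bh"
  Position 2: 'a' from first, 'j' from second => "aj"
  Position 3: 'b' from first, 'h' from second => "bh"
  Position 4: 'a' from first, 'f' from second => "af"
Result: dibhajbhaf

dibhajbhaf


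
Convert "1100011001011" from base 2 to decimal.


Input: "1100011001011" in base 2
Positional expansion:
  Digit '1' (value 1) x 2^12 = 4096
  Digit '1' (value 1) x 2^11 = 2048
  Digit '0' (value 0) x 2^10 = 0
  Digit '0' (value 0) x 2^9 = 0
  Digit '0' (value 0) x 2^8 = 0
  Digit '1' (value 1) x 2^7 = 128
  Digit '1' (value 1) x 2^6 = 64
  Digit '0' (value 0) x 2^5 = 0
  Digit '0' (value 0) x 2^4 = 0
  Digit '1' (value 1) x 2^3 = 8
  Digit '0' (value 0) x 2^2 = 0
  Digit '1' (value 1) x 2^1 = 2
  Digit '1' (value 1) x 2^0 = 1
Sum = 6347

6347


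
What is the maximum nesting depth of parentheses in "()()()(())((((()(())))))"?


Input: "()()()(())((((()(())))))"
Tracking depth:
  Position 0 '(': depth becomes 1
  Position 1 ')': depth becomes 0
  Position 2 '(': depth becomes 1
  Position 3 ')': depth becomes 0
  Position 4 '(': depth becomes 1
  Position 5 ')': depth becomes 0
  Position 6 '(': depth becomes 1
  Position 7 '(': depth becomes 2
  Position 8 ')': depth becomes 1
  Position 9 ')': depth becomes 0
  Position 10 '(': depth becomes 1
  Position 11 '(': depth becomes 2
  Position 12 '(': depth becomes 3
  Position 13 '(': depth becomes 4
  Position 14 '(': depth becomes 5
  Position 15 ')': depth becomes 4
  Position 16 '(': depth becomes 5
  Position 17 '(': depth becomes 6
  Position 18 ')': depth becomes 5
  Position 19 ')': depth becomes 4
  Position 20 ')': depth becomes 3
  Position 21 ')': depth becomes 2
  Position 22 ')': depth becomes 1
  Position 23 ')': depth becomes 0
Maximum depth reached: 6

6


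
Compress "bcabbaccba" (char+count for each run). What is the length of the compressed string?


Input: bcabbaccba
Runs:
  'b' x 1 => "b1"
  'c' x 1 => "c1"
  'a' x 1 => "a1"
  'b' x 2 => "b2"
  'a' x 1 => "a1"
  'c' x 2 => "c2"
  'b' x 1 => "b1"
  'a' x 1 => "a1"
Compressed: "b1c1a1b2a1c2b1a1"
Compressed length: 16

16


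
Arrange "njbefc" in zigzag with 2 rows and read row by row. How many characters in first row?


Zigzag "njbefc" into 2 rows:
Placing characters:
  'n' => row 0
  'j' => row 1
  'b' => row 0
  'e' => row 1
  'f' => row 0
  'c' => row 1
Rows:
  Row 0: "nbf"
  Row 1: "jec"
First row length: 3

3


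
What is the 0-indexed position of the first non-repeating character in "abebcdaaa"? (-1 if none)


Input: abebcdaaa
Character frequencies:
  'a': 4
  'b': 2
  'c': 1
  'd': 1
  'e': 1
Scanning left to right for freq == 1:
  Position 0 ('a'): freq=4, skip
  Position 1 ('b'): freq=2, skip
  Position 2 ('e'): unique! => answer = 2

2


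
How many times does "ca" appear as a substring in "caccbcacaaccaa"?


Searching for "ca" in "caccbcacaaccaa"
Scanning each position:
  Position 0: "ca" => MATCH
  Position 1: "ac" => no
  Position 2: "cc" => no
  Position 3: "cb" => no
  Position 4: "bc" => no
  Position 5: "ca" => MATCH
  Position 6: "ac" => no
  Position 7: "ca" => MATCH
  Position 8: "aa" => no
  Position 9: "ac" => no
  Position 10: "cc" => no
  Position 11: "ca" => MATCH
  Position 12: "aa" => no
Total occurrences: 4

4


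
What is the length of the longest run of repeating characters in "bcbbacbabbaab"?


Input: "bcbbacbabbaab"
Scanning for longest run:
  Position 1 ('c'): new char, reset run to 1
  Position 2 ('b'): new char, reset run to 1
  Position 3 ('b'): continues run of 'b', length=2
  Position 4 ('a'): new char, reset run to 1
  Position 5 ('c'): new char, reset run to 1
  Position 6 ('b'): new char, reset run to 1
  Position 7 ('a'): new char, reset run to 1
  Position 8 ('b'): new char, reset run to 1
  Position 9 ('b'): continues run of 'b', length=2
  Position 10 ('a'): new char, reset run to 1
  Position 11 ('a'): continues run of 'a', length=2
  Position 12 ('b'): new char, reset run to 1
Longest run: 'b' with length 2

2


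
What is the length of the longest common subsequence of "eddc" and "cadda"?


LCS of "eddc" and "cadda"
DP table:
           c    a    d    d    a
      0    0    0    0    0    0
  e   0    0    0    0    0    0
  d   0    0    0    1    1    1
  d   0    0    0    1    2    2
  c   0    1    1    1    2    2
LCS length = dp[4][5] = 2

2


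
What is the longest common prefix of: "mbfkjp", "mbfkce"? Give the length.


Words: mbfkjp, mbfkce
  Position 0: all 'm' => match
  Position 1: all 'b' => match
  Position 2: all 'f' => match
  Position 3: all 'k' => match
  Position 4: ('j', 'c') => mismatch, stop
LCP = "mbfk" (length 4)

4


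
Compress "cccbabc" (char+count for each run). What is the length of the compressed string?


Input: cccbabc
Runs:
  'c' x 3 => "c3"
  'b' x 1 => "b1"
  'a' x 1 => "a1"
  'b' x 1 => "b1"
  'c' x 1 => "c1"
Compressed: "c3b1a1b1c1"
Compressed length: 10

10


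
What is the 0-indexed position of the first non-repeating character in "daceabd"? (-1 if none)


Input: daceabd
Character frequencies:
  'a': 2
  'b': 1
  'c': 1
  'd': 2
  'e': 1
Scanning left to right for freq == 1:
  Position 0 ('d'): freq=2, skip
  Position 1 ('a'): freq=2, skip
  Position 2 ('c'): unique! => answer = 2

2


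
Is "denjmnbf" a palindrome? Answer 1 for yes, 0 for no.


Input: denjmnbf
Reversed: fbnmjned
  Compare pos 0 ('d') with pos 7 ('f'): MISMATCH
  Compare pos 1 ('e') with pos 6 ('b'): MISMATCH
  Compare pos 2 ('n') with pos 5 ('n'): match
  Compare pos 3 ('j') with pos 4 ('m'): MISMATCH
Result: not a palindrome

0


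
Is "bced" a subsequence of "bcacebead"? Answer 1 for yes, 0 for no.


Check if "bced" is a subsequence of "bcacebead"
Greedy scan:
  Position 0 ('b'): matches sub[0] = 'b'
  Position 1 ('c'): matches sub[1] = 'c'
  Position 2 ('a'): no match needed
  Position 3 ('c'): no match needed
  Position 4 ('e'): matches sub[2] = 'e'
  Position 5 ('b'): no match needed
  Position 6 ('e'): no match needed
  Position 7 ('a'): no match needed
  Position 8 ('d'): matches sub[3] = 'd'
All 4 characters matched => is a subsequence

1


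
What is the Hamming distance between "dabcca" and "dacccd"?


Comparing "dabcca" and "dacccd" position by position:
  Position 0: 'd' vs 'd' => same
  Position 1: 'a' vs 'a' => same
  Position 2: 'b' vs 'c' => differ
  Position 3: 'c' vs 'c' => same
  Position 4: 'c' vs 'c' => same
  Position 5: 'a' vs 'd' => differ
Total differences (Hamming distance): 2

2


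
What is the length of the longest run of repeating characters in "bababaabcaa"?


Input: "bababaabcaa"
Scanning for longest run:
  Position 1 ('a'): new char, reset run to 1
  Position 2 ('b'): new char, reset run to 1
  Position 3 ('a'): new char, reset run to 1
  Position 4 ('b'): new char, reset run to 1
  Position 5 ('a'): new char, reset run to 1
  Position 6 ('a'): continues run of 'a', length=2
  Position 7 ('b'): new char, reset run to 1
  Position 8 ('c'): new char, reset run to 1
  Position 9 ('a'): new char, reset run to 1
  Position 10 ('a'): continues run of 'a', length=2
Longest run: 'a' with length 2

2


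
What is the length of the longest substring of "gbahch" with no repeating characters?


Input: "gbahch"
Sliding window (track last position of each char):
  Position 0 ('g'): window [0,0] length 1 -- new best
  Position 1 ('b'): window [0,1] length 2 -- new best
  Position 2 ('a'): window [0,2] length 3 -- new best
  Position 3 ('h'): window [0,3] length 4 -- new best
  Position 4 ('c'): window [0,4] length 5 -- new best
  Position 5 ('h'): repeat (last at 3), move window start to 4
  Position 5 ('h'): window [4,5] length 2
Longest substring with no repeats: "gbahc" with length 5

5


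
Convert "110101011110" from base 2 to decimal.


Input: "110101011110" in base 2
Positional expansion:
  Digit '1' (value 1) x 2^11 = 2048
  Digit '1' (value 1) x 2^10 = 1024
  Digit '0' (value 0) x 2^9 = 0
  Digit '1' (value 1) x 2^8 = 256
  Digit '0' (value 0) x 2^7 = 0
  Digit '1' (value 1) x 2^6 = 64
  Digit '0' (value 0) x 2^5 = 0
  Digit '1' (value 1) x 2^4 = 16
  Digit '1' (value 1) x 2^3 = 8
  Digit '1' (value 1) x 2^2 = 4
  Digit '1' (value 1) x 2^1 = 2
  Digit '0' (value 0) x 2^0 = 0
Sum = 3422

3422


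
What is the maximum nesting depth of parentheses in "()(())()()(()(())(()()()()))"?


Input: "()(())()()(()(())(()()()()))"
Tracking depth:
  Position 0 '(': depth becomes 1
  Position 1 ')': depth becomes 0
  Position 2 '(': depth becomes 1
  Position 3 '(': depth becomes 2
  Position 4 ')': depth becomes 1
  Position 5 ')': depth becomes 0
  Position 6 '(': depth becomes 1
  Position 7 ')': depth becomes 0
  Position 8 '(': depth becomes 1
  Position 9 ')': depth becomes 0
  Position 10 '(': depth becomes 1
  Position 11 '(': depth becomes 2
  Position 12 ')': depth becomes 1
  Position 13 '(': depth becomes 2
  Position 14 '(': depth becomes 3
  Position 15 ')': depth becomes 2
  Position 16 ')': depth becomes 1
  Position 17 '(': depth becomes 2
  Position 18 '(': depth becomes 3
  Position 19 ')': depth becomes 2
  Position 20 '(': depth becomes 3
  Position 21 ')': depth becomes 2
  Position 22 '(': depth becomes 3
  Position 23 ')': depth becomes 2
  Position 24 '(': depth becomes 3
  Position 25 ')': depth becomes 2
  Position 26 ')': depth becomes 1
  Position 27 ')': depth becomes 0
Maximum depth reached: 3

3


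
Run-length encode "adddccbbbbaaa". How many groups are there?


Input: adddccbbbbaaa
Scanning for consecutive runs:
  Group 1: 'a' x 1 (positions 0-0)
  Group 2: 'd' x 3 (positions 1-3)
  Group 3: 'c' x 2 (positions 4-5)
  Group 4: 'b' x 4 (positions 6-9)
  Group 5: 'a' x 3 (positions 10-12)
Total groups: 5

5


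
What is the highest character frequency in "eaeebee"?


Input: eaeebee
Character counts:
  'a': 1
  'b': 1
  'e': 5
Maximum frequency: 5

5


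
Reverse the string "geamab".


Input: geamab
Reading characters right to left:
  Position 5: 'b'
  Position 4: 'a'
  Position 3: 'm'
  Position 2: 'a'
  Position 1: 'e'
  Position 0: 'g'
Reversed: bamaeg

bamaeg


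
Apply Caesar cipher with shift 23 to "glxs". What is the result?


Caesar cipher: shift "glxs" by 23
  'g' (pos 6) + 23 = pos 3 = 'd'
  'l' (pos 11) + 23 = pos 8 = 'i'
  'x' (pos 23) + 23 = pos 20 = 'u'
  's' (pos 18) + 23 = pos 15 = 'p'
Result: diup

diup


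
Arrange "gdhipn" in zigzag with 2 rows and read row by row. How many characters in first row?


Zigzag "gdhipn" into 2 rows:
Placing characters:
  'g' => row 0
  'd' => row 1
  'h' => row 0
  'i' => row 1
  'p' => row 0
  'n' => row 1
Rows:
  Row 0: "ghp"
  Row 1: "din"
First row length: 3

3


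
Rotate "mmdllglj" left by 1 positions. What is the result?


Input: "mmdllglj", rotate left by 1
First 1 characters: "m"
Remaining characters: "mdllglj"
Concatenate remaining + first: "mdllglj" + "m" = "mdllgljm"

mdllgljm


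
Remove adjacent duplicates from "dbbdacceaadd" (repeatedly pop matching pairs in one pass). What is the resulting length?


Input: dbbdacceaadd
Stack-based adjacent duplicate removal:
  Read 'd': push. Stack: d
  Read 'b': push. Stack: db
  Read 'b': matches stack top 'b' => pop. Stack: d
  Read 'd': matches stack top 'd' => pop. Stack: (empty)
  Read 'a': push. Stack: a
  Read 'c': push. Stack: ac
  Read 'c': matches stack top 'c' => pop. Stack: a
  Read 'e': push. Stack: ae
  Read 'a': push. Stack: aea
  Read 'a': matches stack top 'a' => pop. Stack: ae
  Read 'd': push. Stack: aed
  Read 'd': matches stack top 'd' => pop. Stack: ae
Final stack: "ae" (length 2)

2


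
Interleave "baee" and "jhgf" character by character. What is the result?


Interleaving "baee" and "jhgf":
  Position 0: 'b' from first, 'j' from second => "bj"
  Position 1: 'a' from first, 'h' from second => "ah"
  Position 2: 'e' from first, 'g' from second => "eg"
  Position 3: 'e' from first, 'f' from second => "ef"
Result: bjahegef

bjahegef


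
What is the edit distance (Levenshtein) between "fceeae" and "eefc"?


Computing edit distance: "fceeae" -> "eefc"
DP table:
           e    e    f    c
      0    1    2    3    4
  f   1    1    2    2    3
  c   2    2    2    3    2
  e   3    2    2    3    3
  e   4    3    2    3    4
  a   5    4    3    3    4
  e   6    5    4    4    4
Edit distance = dp[6][4] = 4

4


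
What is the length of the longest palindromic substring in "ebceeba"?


Input: "ebceeba"
Checking substrings for palindromes:
  [3:5] "ee" (len 2) => palindrome
Longest palindromic substring: "ee" with length 2

2


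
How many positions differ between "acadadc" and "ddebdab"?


Comparing "acadadc" and "ddebdab" position by position:
  Position 0: 'a' vs 'd' => DIFFER
  Position 1: 'c' vs 'd' => DIFFER
  Position 2: 'a' vs 'e' => DIFFER
  Position 3: 'd' vs 'b' => DIFFER
  Position 4: 'a' vs 'd' => DIFFER
  Position 5: 'd' vs 'a' => DIFFER
  Position 6: 'c' vs 'b' => DIFFER
Positions that differ: 7

7


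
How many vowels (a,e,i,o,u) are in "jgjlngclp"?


Input: jgjlngclp
Checking each character:
  'j' at position 0: consonant
  'g' at position 1: consonant
  'j' at position 2: consonant
  'l' at position 3: consonant
  'n' at position 4: consonant
  'g' at position 5: consonant
  'c' at position 6: consonant
  'l' at position 7: consonant
  'p' at position 8: consonant
Total vowels: 0

0


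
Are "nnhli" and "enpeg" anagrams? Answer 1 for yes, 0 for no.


Strings: "nnhli", "enpeg"
Sorted first:  hilnn
Sorted second: eegnp
Differ at position 0: 'h' vs 'e' => not anagrams

0


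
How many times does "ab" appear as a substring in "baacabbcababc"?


Searching for "ab" in "baacabbcababc"
Scanning each position:
  Position 0: "ba" => no
  Position 1: "aa" => no
  Position 2: "ac" => no
  Position 3: "ca" => no
  Position 4: "ab" => MATCH
  Position 5: "bb" => no
  Position 6: "bc" => no
  Position 7: "ca" => no
  Position 8: "ab" => MATCH
  Position 9: "ba" => no
  Position 10: "ab" => MATCH
  Position 11: "bc" => no
Total occurrences: 3

3


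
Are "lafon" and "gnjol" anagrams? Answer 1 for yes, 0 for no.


Strings: "lafon", "gnjol"
Sorted first:  aflno
Sorted second: gjlno
Differ at position 0: 'a' vs 'g' => not anagrams

0


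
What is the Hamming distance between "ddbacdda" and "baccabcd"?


Comparing "ddbacdda" and "baccabcd" position by position:
  Position 0: 'd' vs 'b' => differ
  Position 1: 'd' vs 'a' => differ
  Position 2: 'b' vs 'c' => differ
  Position 3: 'a' vs 'c' => differ
  Position 4: 'c' vs 'a' => differ
  Position 5: 'd' vs 'b' => differ
  Position 6: 'd' vs 'c' => differ
  Position 7: 'a' vs 'd' => differ
Total differences (Hamming distance): 8

8


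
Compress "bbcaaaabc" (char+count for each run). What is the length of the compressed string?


Input: bbcaaaabc
Runs:
  'b' x 2 => "b2"
  'c' x 1 => "c1"
  'a' x 4 => "a4"
  'b' x 1 => "b1"
  'c' x 1 => "c1"
Compressed: "b2c1a4b1c1"
Compressed length: 10

10


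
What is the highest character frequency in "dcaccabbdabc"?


Input: dcaccabbdabc
Character counts:
  'a': 3
  'b': 3
  'c': 4
  'd': 2
Maximum frequency: 4

4


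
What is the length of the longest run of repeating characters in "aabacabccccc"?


Input: "aabacabccccc"
Scanning for longest run:
  Position 1 ('a'): continues run of 'a', length=2
  Position 2 ('b'): new char, reset run to 1
  Position 3 ('a'): new char, reset run to 1
  Position 4 ('c'): new char, reset run to 1
  Position 5 ('a'): new char, reset run to 1
  Position 6 ('b'): new char, reset run to 1
  Position 7 ('c'): new char, reset run to 1
  Position 8 ('c'): continues run of 'c', length=2
  Position 9 ('c'): continues run of 'c', length=3
  Position 10 ('c'): continues run of 'c', length=4
  Position 11 ('c'): continues run of 'c', length=5
Longest run: 'c' with length 5

5


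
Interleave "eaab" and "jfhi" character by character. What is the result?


Interleaving "eaab" and "jfhi":
  Position 0: 'e' from first, 'j' from second => "ej"
  Position 1: 'a' from first, 'f' from second => "af"
  Position 2: 'a' from first, 'h' from second => "ah"
  Position 3: 'b' from first, 'i' from second => "bi"
Result: ejafahbi

ejafahbi


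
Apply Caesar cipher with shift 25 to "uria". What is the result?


Caesar cipher: shift "uria" by 25
  'u' (pos 20) + 25 = pos 19 = 't'
  'r' (pos 17) + 25 = pos 16 = 'q'
  'i' (pos 8) + 25 = pos 7 = 'h'
  'a' (pos 0) + 25 = pos 25 = 'z'
Result: tqhz

tqhz


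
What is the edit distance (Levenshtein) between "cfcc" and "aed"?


Computing edit distance: "cfcc" -> "aed"
DP table:
           a    e    d
      0    1    2    3
  c   1    1    2    3
  f   2    2    2    3
  c   3    3    3    3
  c   4    4    4    4
Edit distance = dp[4][3] = 4

4


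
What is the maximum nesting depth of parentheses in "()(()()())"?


Input: "()(()()())"
Tracking depth:
  Position 0 '(': depth becomes 1
  Position 1 ')': depth becomes 0
  Position 2 '(': depth becomes 1
  Position 3 '(': depth becomes 2
  Position 4 ')': depth becomes 1
  Position 5 '(': depth becomes 2
  Position 6 ')': depth becomes 1
  Position 7 '(': depth becomes 2
  Position 8 ')': depth becomes 1
  Position 9 ')': depth becomes 0
Maximum depth reached: 2

2


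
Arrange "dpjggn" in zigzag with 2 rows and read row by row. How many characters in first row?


Zigzag "dpjggn" into 2 rows:
Placing characters:
  'd' => row 0
  'p' => row 1
  'j' => row 0
  'g' => row 1
  'g' => row 0
  'n' => row 1
Rows:
  Row 0: "djg"
  Row 1: "pgn"
First row length: 3

3


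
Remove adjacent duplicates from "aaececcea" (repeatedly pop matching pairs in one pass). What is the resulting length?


Input: aaececcea
Stack-based adjacent duplicate removal:
  Read 'a': push. Stack: a
  Read 'a': matches stack top 'a' => pop. Stack: (empty)
  Read 'e': push. Stack: e
  Read 'c': push. Stack: ec
  Read 'e': push. Stack: ece
  Read 'c': push. Stack: ecec
  Read 'c': matches stack top 'c' => pop. Stack: ece
  Read 'e': matches stack top 'e' => pop. Stack: ec
  Read 'a': push. Stack: eca
Final stack: "eca" (length 3)

3


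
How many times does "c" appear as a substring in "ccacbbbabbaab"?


Searching for "c" in "ccacbbbabbaab"
Scanning each position:
  Position 0: "c" => MATCH
  Position 1: "c" => MATCH
  Position 2: "a" => no
  Position 3: "c" => MATCH
  Position 4: "b" => no
  Position 5: "b" => no
  Position 6: "b" => no
  Position 7: "a" => no
  Position 8: "b" => no
  Position 9: "b" => no
  Position 10: "a" => no
  Position 11: "a" => no
  Position 12: "b" => no
Total occurrences: 3

3


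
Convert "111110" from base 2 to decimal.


Input: "111110" in base 2
Positional expansion:
  Digit '1' (value 1) x 2^5 = 32
  Digit '1' (value 1) x 2^4 = 16
  Digit '1' (value 1) x 2^3 = 8
  Digit '1' (value 1) x 2^2 = 4
  Digit '1' (value 1) x 2^1 = 2
  Digit '0' (value 0) x 2^0 = 0
Sum = 62

62


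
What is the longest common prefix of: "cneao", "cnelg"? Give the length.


Words: cneao, cnelg
  Position 0: all 'c' => match
  Position 1: all 'n' => match
  Position 2: all 'e' => match
  Position 3: ('a', 'l') => mismatch, stop
LCP = "cne" (length 3)

3


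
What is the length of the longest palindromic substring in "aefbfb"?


Input: "aefbfb"
Checking substrings for palindromes:
  [2:5] "fbf" (len 3) => palindrome
  [3:6] "bfb" (len 3) => palindrome
Longest palindromic substring: "fbf" with length 3

3


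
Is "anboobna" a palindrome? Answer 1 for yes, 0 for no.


Input: anboobna
Reversed: anboobna
  Compare pos 0 ('a') with pos 7 ('a'): match
  Compare pos 1 ('n') with pos 6 ('n'): match
  Compare pos 2 ('b') with pos 5 ('b'): match
  Compare pos 3 ('o') with pos 4 ('o'): match
Result: palindrome

1


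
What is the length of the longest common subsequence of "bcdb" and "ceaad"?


LCS of "bcdb" and "ceaad"
DP table:
           c    e    a    a    d
      0    0    0    0    0    0
  b   0    0    0    0    0    0
  c   0    1    1    1    1    1
  d   0    1    1    1    1    2
  b   0    1    1    1    1    2
LCS length = dp[4][5] = 2

2


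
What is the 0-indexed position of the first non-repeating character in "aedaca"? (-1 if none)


Input: aedaca
Character frequencies:
  'a': 3
  'c': 1
  'd': 1
  'e': 1
Scanning left to right for freq == 1:
  Position 0 ('a'): freq=3, skip
  Position 1 ('e'): unique! => answer = 1

1


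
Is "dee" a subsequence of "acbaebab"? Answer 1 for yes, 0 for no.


Check if "dee" is a subsequence of "acbaebab"
Greedy scan:
  Position 0 ('a'): no match needed
  Position 1 ('c'): no match needed
  Position 2 ('b'): no match needed
  Position 3 ('a'): no match needed
  Position 4 ('e'): no match needed
  Position 5 ('b'): no match needed
  Position 6 ('a'): no match needed
  Position 7 ('b'): no match needed
Only matched 0/3 characters => not a subsequence

0


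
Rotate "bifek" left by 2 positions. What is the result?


Input: "bifek", rotate left by 2
First 2 characters: "bi"
Remaining characters: "fek"
Concatenate remaining + first: "fek" + "bi" = "fekbi"

fekbi


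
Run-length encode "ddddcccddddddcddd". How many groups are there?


Input: ddddcccddddddcddd
Scanning for consecutive runs:
  Group 1: 'd' x 4 (positions 0-3)
  Group 2: 'c' x 3 (positions 4-6)
  Group 3: 'd' x 6 (positions 7-12)
  Group 4: 'c' x 1 (positions 13-13)
  Group 5: 'd' x 3 (positions 14-16)
Total groups: 5

5


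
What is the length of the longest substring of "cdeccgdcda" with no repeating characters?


Input: "cdeccgdcda"
Sliding window (track last position of each char):
  Position 0 ('c'): window [0,0] length 1 -- new best
  Position 1 ('d'): window [0,1] length 2 -- new best
  Position 2 ('e'): window [0,2] length 3 -- new best
  Position 3 ('c'): repeat (last at 0), move window start to 1
  Position 3 ('c'): window [1,3] length 3
  Position 4 ('c'): repeat (last at 3), move window start to 4
  Position 4 ('c'): window [4,4] length 1
  Position 5 ('g'): window [4,5] length 2
  Position 6 ('d'): window [4,6] length 3
  Position 7 ('c'): repeat (last at 4), move window start to 5
  Position 7 ('c'): window [5,7] length 3
  Position 8 ('d'): repeat (last at 6), move window start to 7
  Position 8 ('d'): window [7,8] length 2
  Position 9 ('a'): window [7,9] length 3
Longest substring with no repeats: "cde" with length 3

3


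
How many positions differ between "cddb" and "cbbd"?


Comparing "cddb" and "cbbd" position by position:
  Position 0: 'c' vs 'c' => same
  Position 1: 'd' vs 'b' => DIFFER
  Position 2: 'd' vs 'b' => DIFFER
  Position 3: 'b' vs 'd' => DIFFER
Positions that differ: 3

3


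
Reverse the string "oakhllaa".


Input: oakhllaa
Reading characters right to left:
  Position 7: 'a'
  Position 6: 'a'
  Position 5: 'l'
  Position 4: 'l'
  Position 3: 'h'
  Position 2: 'k'
  Position 1: 'a'
  Position 0: 'o'
Reversed: aallhkao

aallhkao


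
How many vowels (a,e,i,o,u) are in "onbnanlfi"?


Input: onbnanlfi
Checking each character:
  'o' at position 0: vowel (running total: 1)
  'n' at position 1: consonant
  'b' at position 2: consonant
  'n' at position 3: consonant
  'a' at position 4: vowel (running total: 2)
  'n' at position 5: consonant
  'l' at position 6: consonant
  'f' at position 7: consonant
  'i' at position 8: vowel (running total: 3)
Total vowels: 3

3


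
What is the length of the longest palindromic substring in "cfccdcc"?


Input: "cfccdcc"
Checking substrings for palindromes:
  [2:7] "ccdcc" (len 5) => palindrome
  [0:3] "cfc" (len 3) => palindrome
  [3:6] "cdc" (len 3) => palindrome
  [2:4] "cc" (len 2) => palindrome
  [5:7] "cc" (len 2) => palindrome
Longest palindromic substring: "ccdcc" with length 5

5


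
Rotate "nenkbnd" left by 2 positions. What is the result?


Input: "nenkbnd", rotate left by 2
First 2 characters: "ne"
Remaining characters: "nkbnd"
Concatenate remaining + first: "nkbnd" + "ne" = "nkbndne"

nkbndne


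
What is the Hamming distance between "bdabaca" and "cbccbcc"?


Comparing "bdabaca" and "cbccbcc" position by position:
  Position 0: 'b' vs 'c' => differ
  Position 1: 'd' vs 'b' => differ
  Position 2: 'a' vs 'c' => differ
  Position 3: 'b' vs 'c' => differ
  Position 4: 'a' vs 'b' => differ
  Position 5: 'c' vs 'c' => same
  Position 6: 'a' vs 'c' => differ
Total differences (Hamming distance): 6

6


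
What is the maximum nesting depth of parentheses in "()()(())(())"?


Input: "()()(())(())"
Tracking depth:
  Position 0 '(': depth becomes 1
  Position 1 ')': depth becomes 0
  Position 2 '(': depth becomes 1
  Position 3 ')': depth becomes 0
  Position 4 '(': depth becomes 1
  Position 5 '(': depth becomes 2
  Position 6 ')': depth becomes 1
  Position 7 ')': depth becomes 0
  Position 8 '(': depth becomes 1
  Position 9 '(': depth becomes 2
  Position 10 ')': depth becomes 1
  Position 11 ')': depth becomes 0
Maximum depth reached: 2

2


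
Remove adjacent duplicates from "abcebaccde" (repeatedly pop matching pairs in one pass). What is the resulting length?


Input: abcebaccde
Stack-based adjacent duplicate removal:
  Read 'a': push. Stack: a
  Read 'b': push. Stack: ab
  Read 'c': push. Stack: abc
  Read 'e': push. Stack: abce
  Read 'b': push. Stack: abceb
  Read 'a': push. Stack: abceba
  Read 'c': push. Stack: abcebac
  Read 'c': matches stack top 'c' => pop. Stack: abceba
  Read 'd': push. Stack: abcebad
  Read 'e': push. Stack: abcebade
Final stack: "abcebade" (length 8)

8


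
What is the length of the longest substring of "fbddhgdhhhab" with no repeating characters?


Input: "fbddhgdhhhab"
Sliding window (track last position of each char):
  Position 0 ('f'): window [0,0] length 1 -- new best
  Position 1 ('b'): window [0,1] length 2 -- new best
  Position 2 ('d'): window [0,2] length 3 -- new best
  Position 3 ('d'): repeat (last at 2), move window start to 3
  Position 3 ('d'): window [3,3] length 1
  Position 4 ('h'): window [3,4] length 2
  Position 5 ('g'): window [3,5] length 3
  Position 6 ('d'): repeat (last at 3), move window start to 4
  Position 6 ('d'): window [4,6] length 3
  Position 7 ('h'): repeat (last at 4), move window start to 5
  Position 7 ('h'): window [5,7] length 3
  Position 8 ('h'): repeat (last at 7), move window start to 8
  Position 8 ('h'): window [8,8] length 1
  Position 9 ('h'): repeat (last at 8), move window start to 9
  Position 9 ('h'): window [9,9] length 1
  Position 10 ('a'): window [9,10] length 2
  Position 11 ('b'): window [9,11] length 3
Longest substring with no repeats: "fbd" with length 3

3


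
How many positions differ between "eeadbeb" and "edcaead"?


Comparing "eeadbeb" and "edcaead" position by position:
  Position 0: 'e' vs 'e' => same
  Position 1: 'e' vs 'd' => DIFFER
  Position 2: 'a' vs 'c' => DIFFER
  Position 3: 'd' vs 'a' => DIFFER
  Position 4: 'b' vs 'e' => DIFFER
  Position 5: 'e' vs 'a' => DIFFER
  Position 6: 'b' vs 'd' => DIFFER
Positions that differ: 6

6


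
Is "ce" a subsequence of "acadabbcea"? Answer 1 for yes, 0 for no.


Check if "ce" is a subsequence of "acadabbcea"
Greedy scan:
  Position 0 ('a'): no match needed
  Position 1 ('c'): matches sub[0] = 'c'
  Position 2 ('a'): no match needed
  Position 3 ('d'): no match needed
  Position 4 ('a'): no match needed
  Position 5 ('b'): no match needed
  Position 6 ('b'): no match needed
  Position 7 ('c'): no match needed
  Position 8 ('e'): matches sub[1] = 'e'
  Position 9 ('a'): no match needed
All 2 characters matched => is a subsequence

1


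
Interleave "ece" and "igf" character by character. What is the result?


Interleaving "ece" and "igf":
  Position 0: 'e' from first, 'i' from second => "ei"
  Position 1: 'c' from first, 'g' from second => "cg"
  Position 2: 'e' from first, 'f' from second => "ef"
Result: eicgef

eicgef


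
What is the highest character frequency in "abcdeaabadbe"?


Input: abcdeaabadbe
Character counts:
  'a': 4
  'b': 3
  'c': 1
  'd': 2
  'e': 2
Maximum frequency: 4

4


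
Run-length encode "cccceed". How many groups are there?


Input: cccceed
Scanning for consecutive runs:
  Group 1: 'c' x 4 (positions 0-3)
  Group 2: 'e' x 2 (positions 4-5)
  Group 3: 'd' x 1 (positions 6-6)
Total groups: 3

3


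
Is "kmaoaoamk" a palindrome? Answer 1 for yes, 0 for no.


Input: kmaoaoamk
Reversed: kmaoaoamk
  Compare pos 0 ('k') with pos 8 ('k'): match
  Compare pos 1 ('m') with pos 7 ('m'): match
  Compare pos 2 ('a') with pos 6 ('a'): match
  Compare pos 3 ('o') with pos 5 ('o'): match
Result: palindrome

1


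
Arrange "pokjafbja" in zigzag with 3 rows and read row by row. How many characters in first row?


Zigzag "pokjafbja" into 3 rows:
Placing characters:
  'p' => row 0
  'o' => row 1
  'k' => row 2
  'j' => row 1
  'a' => row 0
  'f' => row 1
  'b' => row 2
  'j' => row 1
  'a' => row 0
Rows:
  Row 0: "paa"
  Row 1: "ojfj"
  Row 2: "kb"
First row length: 3

3


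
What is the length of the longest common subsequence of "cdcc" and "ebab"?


LCS of "cdcc" and "ebab"
DP table:
           e    b    a    b
      0    0    0    0    0
  c   0    0    0    0    0
  d   0    0    0    0    0
  c   0    0    0    0    0
  c   0    0    0    0    0
LCS length = dp[4][4] = 0

0


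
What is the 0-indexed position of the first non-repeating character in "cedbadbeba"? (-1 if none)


Input: cedbadbeba
Character frequencies:
  'a': 2
  'b': 3
  'c': 1
  'd': 2
  'e': 2
Scanning left to right for freq == 1:
  Position 0 ('c'): unique! => answer = 0

0


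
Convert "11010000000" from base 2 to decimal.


Input: "11010000000" in base 2
Positional expansion:
  Digit '1' (value 1) x 2^10 = 1024
  Digit '1' (value 1) x 2^9 = 512
  Digit '0' (value 0) x 2^8 = 0
  Digit '1' (value 1) x 2^7 = 128
  Digit '0' (value 0) x 2^6 = 0
  Digit '0' (value 0) x 2^5 = 0
  Digit '0' (value 0) x 2^4 = 0
  Digit '0' (value 0) x 2^3 = 0
  Digit '0' (value 0) x 2^2 = 0
  Digit '0' (value 0) x 2^1 = 0
  Digit '0' (value 0) x 2^0 = 0
Sum = 1664

1664


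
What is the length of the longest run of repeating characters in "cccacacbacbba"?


Input: "cccacacbacbba"
Scanning for longest run:
  Position 1 ('c'): continues run of 'c', length=2
  Position 2 ('c'): continues run of 'c', length=3
  Position 3 ('a'): new char, reset run to 1
  Position 4 ('c'): new char, reset run to 1
  Position 5 ('a'): new char, reset run to 1
  Position 6 ('c'): new char, reset run to 1
  Position 7 ('b'): new char, reset run to 1
  Position 8 ('a'): new char, reset run to 1
  Position 9 ('c'): new char, reset run to 1
  Position 10 ('b'): new char, reset run to 1
  Position 11 ('b'): continues run of 'b', length=2
  Position 12 ('a'): new char, reset run to 1
Longest run: 'c' with length 3

3


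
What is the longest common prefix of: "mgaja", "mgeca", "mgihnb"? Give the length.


Words: mgaja, mgeca, mgihnb
  Position 0: all 'm' => match
  Position 1: all 'g' => match
  Position 2: ('a', 'e', 'i') => mismatch, stop
LCP = "mg" (length 2)

2


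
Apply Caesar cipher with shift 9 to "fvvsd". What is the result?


Caesar cipher: shift "fvvsd" by 9
  'f' (pos 5) + 9 = pos 14 = 'o'
  'v' (pos 21) + 9 = pos 4 = 'e'
  'v' (pos 21) + 9 = pos 4 = 'e'
  's' (pos 18) + 9 = pos 1 = 'b'
  'd' (pos 3) + 9 = pos 12 = 'm'
Result: oeebm

oeebm


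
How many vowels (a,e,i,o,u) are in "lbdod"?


Input: lbdod
Checking each character:
  'l' at position 0: consonant
  'b' at position 1: consonant
  'd' at position 2: consonant
  'o' at position 3: vowel (running total: 1)
  'd' at position 4: consonant
Total vowels: 1

1


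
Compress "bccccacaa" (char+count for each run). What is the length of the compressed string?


Input: bccccacaa
Runs:
  'b' x 1 => "b1"
  'c' x 4 => "c4"
  'a' x 1 => "a1"
  'c' x 1 => "c1"
  'a' x 2 => "a2"
Compressed: "b1c4a1c1a2"
Compressed length: 10

10


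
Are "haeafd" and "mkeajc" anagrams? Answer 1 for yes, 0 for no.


Strings: "haeafd", "mkeajc"
Sorted first:  aadefh
Sorted second: acejkm
Differ at position 1: 'a' vs 'c' => not anagrams

0


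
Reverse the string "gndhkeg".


Input: gndhkeg
Reading characters right to left:
  Position 6: 'g'
  Position 5: 'e'
  Position 4: 'k'
  Position 3: 'h'
  Position 2: 'd'
  Position 1: 'n'
  Position 0: 'g'
Reversed: gekhdng

gekhdng


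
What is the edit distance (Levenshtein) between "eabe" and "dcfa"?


Computing edit distance: "eabe" -> "dcfa"
DP table:
           d    c    f    a
      0    1    2    3    4
  e   1    1    2    3    4
  a   2    2    2    3    3
  b   3    3    3    3    4
  e   4    4    4    4    4
Edit distance = dp[4][4] = 4

4


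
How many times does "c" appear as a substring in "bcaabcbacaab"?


Searching for "c" in "bcaabcbacaab"
Scanning each position:
  Position 0: "b" => no
  Position 1: "c" => MATCH
  Position 2: "a" => no
  Position 3: "a" => no
  Position 4: "b" => no
  Position 5: "c" => MATCH
  Position 6: "b" => no
  Position 7: "a" => no
  Position 8: "c" => MATCH
  Position 9: "a" => no
  Position 10: "a" => no
  Position 11: "b" => no
Total occurrences: 3

3


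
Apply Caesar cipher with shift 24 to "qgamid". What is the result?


Caesar cipher: shift "qgamid" by 24
  'q' (pos 16) + 24 = pos 14 = 'o'
  'g' (pos 6) + 24 = pos 4 = 'e'
  'a' (pos 0) + 24 = pos 24 = 'y'
  'm' (pos 12) + 24 = pos 10 = 'k'
  'i' (pos 8) + 24 = pos 6 = 'g'
  'd' (pos 3) + 24 = pos 1 = 'b'
Result: oeykgb

oeykgb


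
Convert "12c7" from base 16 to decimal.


Input: "12c7" in base 16
Positional expansion:
  Digit '1' (value 1) x 16^3 = 4096
  Digit '2' (value 2) x 16^2 = 512
  Digit 'c' (value 12) x 16^1 = 192
  Digit '7' (value 7) x 16^0 = 7
Sum = 4807

4807


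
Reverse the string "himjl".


Input: himjl
Reading characters right to left:
  Position 4: 'l'
  Position 3: 'j'
  Position 2: 'm'
  Position 1: 'i'
  Position 0: 'h'
Reversed: ljmih

ljmih


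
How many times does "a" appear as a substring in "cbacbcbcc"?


Searching for "a" in "cbacbcbcc"
Scanning each position:
  Position 0: "c" => no
  Position 1: "b" => no
  Position 2: "a" => MATCH
  Position 3: "c" => no
  Position 4: "b" => no
  Position 5: "c" => no
  Position 6: "b" => no
  Position 7: "c" => no
  Position 8: "c" => no
Total occurrences: 1

1


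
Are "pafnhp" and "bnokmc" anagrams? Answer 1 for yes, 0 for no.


Strings: "pafnhp", "bnokmc"
Sorted first:  afhnpp
Sorted second: bckmno
Differ at position 0: 'a' vs 'b' => not anagrams

0


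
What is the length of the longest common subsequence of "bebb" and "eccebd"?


LCS of "bebb" and "eccebd"
DP table:
           e    c    c    e    b    d
      0    0    0    0    0    0    0
  b   0    0    0    0    0    1    1
  e   0    1    1    1    1    1    1
  b   0    1    1    1    1    2    2
  b   0    1    1    1    1    2    2
LCS length = dp[4][6] = 2

2


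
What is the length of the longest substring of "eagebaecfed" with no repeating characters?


Input: "eagebaecfed"
Sliding window (track last position of each char):
  Position 0 ('e'): window [0,0] length 1 -- new best
  Position 1 ('a'): window [0,1] length 2 -- new best
  Position 2 ('g'): window [0,2] length 3 -- new best
  Position 3 ('e'): repeat (last at 0), move window start to 1
  Position 3 ('e'): window [1,3] length 3
  Position 4 ('b'): window [1,4] length 4 -- new best
  Position 5 ('a'): repeat (last at 1), move window start to 2
  Position 5 ('a'): window [2,5] length 4
  Position 6 ('e'): repeat (last at 3), move window start to 4
  Position 6 ('e'): window [4,6] length 3
  Position 7 ('c'): window [4,7] length 4
  Position 8 ('f'): window [4,8] length 5 -- new best
  Position 9 ('e'): repeat (last at 6), move window start to 7
  Position 9 ('e'): window [7,9] length 3
  Position 10 ('d'): window [7,10] length 4
Longest substring with no repeats: "baecf" with length 5

5


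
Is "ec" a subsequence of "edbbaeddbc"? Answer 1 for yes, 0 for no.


Check if "ec" is a subsequence of "edbbaeddbc"
Greedy scan:
  Position 0 ('e'): matches sub[0] = 'e'
  Position 1 ('d'): no match needed
  Position 2 ('b'): no match needed
  Position 3 ('b'): no match needed
  Position 4 ('a'): no match needed
  Position 5 ('e'): no match needed
  Position 6 ('d'): no match needed
  Position 7 ('d'): no match needed
  Position 8 ('b'): no match needed
  Position 9 ('c'): matches sub[1] = 'c'
All 2 characters matched => is a subsequence

1


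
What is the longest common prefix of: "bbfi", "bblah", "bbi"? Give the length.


Words: bbfi, bblah, bbi
  Position 0: all 'b' => match
  Position 1: all 'b' => match
  Position 2: ('f', 'l', 'i') => mismatch, stop
LCP = "bb" (length 2)

2
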